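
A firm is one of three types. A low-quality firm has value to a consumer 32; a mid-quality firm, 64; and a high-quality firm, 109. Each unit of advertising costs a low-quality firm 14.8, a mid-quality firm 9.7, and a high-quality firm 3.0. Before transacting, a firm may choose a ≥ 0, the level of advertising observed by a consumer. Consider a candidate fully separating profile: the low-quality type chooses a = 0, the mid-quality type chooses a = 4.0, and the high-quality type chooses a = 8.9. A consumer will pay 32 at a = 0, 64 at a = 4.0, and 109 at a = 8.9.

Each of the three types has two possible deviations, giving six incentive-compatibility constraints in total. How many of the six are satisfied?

High-quality (own payoff 109 − 3.0×8.9 = 82.3): to a=0 gives 32 → no gain ✓; to a=4.0 gives 64 − 3.0×4.0 = 52 → no gain ✓.
Low-quality (own payoff 32): to a=4.0 gives 64 − 14.8×4.0 = 4.8 → no gain ✓; to a=8.9 gives 109 − 14.8×8.9 = -22.72 → no gain ✓.
Mid-quality (own payoff 64 − 9.7×4.0 = 25.2): to a=0 gives 32 → profitable ✗; to a=8.9 gives 109 − 9.7×8.9 = 22.67 → no gain ✓.
5 of the 6 constraints hold; not an equilibrium.

5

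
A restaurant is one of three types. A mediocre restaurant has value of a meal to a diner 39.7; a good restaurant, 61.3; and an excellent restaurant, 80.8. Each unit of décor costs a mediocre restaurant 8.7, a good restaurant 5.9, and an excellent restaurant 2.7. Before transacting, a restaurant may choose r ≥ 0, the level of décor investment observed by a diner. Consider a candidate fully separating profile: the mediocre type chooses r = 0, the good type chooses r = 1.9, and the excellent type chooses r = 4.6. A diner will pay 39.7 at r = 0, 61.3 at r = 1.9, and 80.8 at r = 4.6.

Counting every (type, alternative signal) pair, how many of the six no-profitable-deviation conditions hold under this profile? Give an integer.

3

Good (own payoff 61.3 − 5.9×1.9 = 50.09): to r=0 gives 39.7 → no gain ✓; to r=4.6 gives 80.8 − 5.9×4.6 = 53.66 → profitable ✗.
Mediocre (own payoff 39.7): to r=1.9 gives 61.3 − 8.7×1.9 = 44.77 → profitable ✗; to r=4.6 gives 80.8 − 8.7×4.6 = 40.78 → profitable ✗.
Excellent (own payoff 80.8 − 2.7×4.6 = 68.38): to r=0 gives 39.7 → no gain ✓; to r=1.9 gives 61.3 − 2.7×1.9 = 56.17 → no gain ✓.
3 of the 6 constraints hold; not an equilibrium.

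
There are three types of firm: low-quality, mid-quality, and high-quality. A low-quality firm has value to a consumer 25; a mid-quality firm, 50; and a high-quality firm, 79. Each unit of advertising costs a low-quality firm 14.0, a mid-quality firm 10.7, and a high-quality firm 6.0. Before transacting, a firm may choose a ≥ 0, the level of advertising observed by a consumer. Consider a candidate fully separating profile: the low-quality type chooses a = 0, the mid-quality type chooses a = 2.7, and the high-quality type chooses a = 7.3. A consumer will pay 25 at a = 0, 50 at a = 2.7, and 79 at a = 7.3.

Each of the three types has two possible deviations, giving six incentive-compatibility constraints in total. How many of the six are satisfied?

Low-quality (own payoff 25): to a=2.7 gives 50 − 14.0×2.7 = 12.2 → no gain ✓; to a=7.3 gives 79 − 14.0×7.3 = -23.2 → no gain ✓.
Mid-quality (own payoff 50 − 10.7×2.7 = 21.11): to a=0 gives 25 → profitable ✗; to a=7.3 gives 79 − 10.7×7.3 = 0.89 → no gain ✓.
High-quality (own payoff 79 − 6.0×7.3 = 35.2): to a=0 gives 25 → no gain ✓; to a=2.7 gives 50 − 6.0×2.7 = 33.8 → no gain ✓.
5 of the 6 constraints hold; not an equilibrium.

5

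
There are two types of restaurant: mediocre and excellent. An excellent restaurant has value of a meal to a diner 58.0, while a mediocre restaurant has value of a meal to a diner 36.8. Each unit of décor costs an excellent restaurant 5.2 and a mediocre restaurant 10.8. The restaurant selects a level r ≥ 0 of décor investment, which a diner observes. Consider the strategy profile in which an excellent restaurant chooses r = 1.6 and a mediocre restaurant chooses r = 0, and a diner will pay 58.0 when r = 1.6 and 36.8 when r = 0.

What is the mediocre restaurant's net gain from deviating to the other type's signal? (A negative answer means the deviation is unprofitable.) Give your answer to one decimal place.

Playing r = 0 the mediocre restaurant receives 36.8.
Deviating to r = 1.6 brings payment 58.0 at cost 10.8 × 1.6 = 17.28, netting 40.72.
Gain from deviating: 40.72 − 36.8 = 3.92, i.e. 3.9 to one decimal place.
The gain is positive, so the mediocre type's incentive-compatibility constraint is violated — this profile is not a separating equilibrium.

3.9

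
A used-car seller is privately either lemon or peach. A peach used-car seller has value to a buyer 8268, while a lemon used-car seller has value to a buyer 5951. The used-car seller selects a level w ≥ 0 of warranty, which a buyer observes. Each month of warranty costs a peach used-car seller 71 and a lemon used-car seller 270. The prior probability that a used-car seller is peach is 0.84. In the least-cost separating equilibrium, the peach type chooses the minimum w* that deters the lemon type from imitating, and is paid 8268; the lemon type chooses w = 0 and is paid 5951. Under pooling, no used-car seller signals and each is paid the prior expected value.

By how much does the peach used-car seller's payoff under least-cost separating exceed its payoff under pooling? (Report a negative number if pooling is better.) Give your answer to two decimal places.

Least-cost separating signal: w* solves 5951 = 8268 − 270·w*, so w* = (8268 − 5951)/270 ≈ 8.5815.
Peach type's separating payoff: 8268 − 71 × w* = 8268 − 71 × (8268 − 5951)/270 = 8268 − 164507/270 ≈ 7658.7148.
Pooling payoff: 0.84 × 8268 + 0.16 × 5951 = 7897.28.
Difference: 7658.7148 − 7897.28 = -238.5652, i.e. -238.57 to two decimal places.
The peach type would prefer the pooling outcome.

-238.57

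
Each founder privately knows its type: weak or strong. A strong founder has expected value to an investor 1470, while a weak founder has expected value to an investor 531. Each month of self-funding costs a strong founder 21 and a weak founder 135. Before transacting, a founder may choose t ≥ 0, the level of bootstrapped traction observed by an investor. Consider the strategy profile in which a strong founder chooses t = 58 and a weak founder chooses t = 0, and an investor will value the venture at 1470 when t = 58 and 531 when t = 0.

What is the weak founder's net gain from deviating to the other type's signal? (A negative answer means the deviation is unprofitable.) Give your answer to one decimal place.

-6891.0

Playing t = 0 the weak founder receives 531.
Deviating to t = 58 brings payment 1470 at cost 135 × 58 = 7830, netting -6360.
Gain from deviating: -6360 − 531 = -6891.0.
The gain is negative, so the weak type's incentive-compatibility constraint is satisfied.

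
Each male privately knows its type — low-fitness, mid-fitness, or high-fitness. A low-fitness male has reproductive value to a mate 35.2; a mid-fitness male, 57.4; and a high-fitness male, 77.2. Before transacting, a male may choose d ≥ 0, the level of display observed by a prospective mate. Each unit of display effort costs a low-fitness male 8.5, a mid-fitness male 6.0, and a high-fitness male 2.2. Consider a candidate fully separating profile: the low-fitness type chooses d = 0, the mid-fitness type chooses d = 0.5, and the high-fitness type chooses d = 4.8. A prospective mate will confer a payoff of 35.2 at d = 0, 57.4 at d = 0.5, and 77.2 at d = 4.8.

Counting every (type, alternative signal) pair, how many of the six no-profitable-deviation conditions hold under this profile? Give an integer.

Mid-fitness (own payoff 57.4 − 6.0×0.5 = 54.4): to d=0 gives 35.2 → no gain ✓; to d=4.8 gives 77.2 − 6.0×4.8 = 48.4 → no gain ✓.
High-fitness (own payoff 77.2 − 2.2×4.8 = 66.64): to d=0 gives 35.2 → no gain ✓; to d=0.5 gives 57.4 − 2.2×0.5 = 56.3 → no gain ✓.
Low-fitness (own payoff 35.2): to d=0.5 gives 57.4 − 8.5×0.5 = 53.15 → profitable ✗; to d=4.8 gives 77.2 − 8.5×4.8 = 36.4 → profitable ✗.
4 of the 6 constraints hold; not an equilibrium.

4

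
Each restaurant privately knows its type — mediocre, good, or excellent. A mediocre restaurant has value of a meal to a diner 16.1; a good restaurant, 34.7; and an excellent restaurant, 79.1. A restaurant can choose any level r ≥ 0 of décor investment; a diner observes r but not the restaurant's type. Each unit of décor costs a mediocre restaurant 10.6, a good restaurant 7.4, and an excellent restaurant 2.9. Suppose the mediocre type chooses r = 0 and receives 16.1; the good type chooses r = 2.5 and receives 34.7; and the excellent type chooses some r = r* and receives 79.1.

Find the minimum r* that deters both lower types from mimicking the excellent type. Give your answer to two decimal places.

8.50

Good type (on-path payoff 34.7 − 7.4×2.5 = 16.2) won't mimic when 16.2 ≥ 79.1 − 7.4·r*, i.e. r* ≥ 8.50.
Mediocre type (on-path payoff 16.1) won't mimic when 16.1 ≥ 79.1 − 10.6·r*, i.e. r* ≥ 5.94.
Both must hold, so r* = max(5.94, 8.50) = 8.50. The good type's constraint binds.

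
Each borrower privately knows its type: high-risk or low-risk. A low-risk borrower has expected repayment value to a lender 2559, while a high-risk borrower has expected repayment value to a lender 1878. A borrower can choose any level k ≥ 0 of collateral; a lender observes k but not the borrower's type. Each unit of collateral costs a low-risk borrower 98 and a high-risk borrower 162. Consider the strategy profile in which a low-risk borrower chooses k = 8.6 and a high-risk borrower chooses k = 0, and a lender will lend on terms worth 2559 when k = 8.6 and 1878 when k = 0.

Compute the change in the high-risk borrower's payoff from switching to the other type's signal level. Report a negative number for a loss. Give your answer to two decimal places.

Playing k = 0 the high-risk borrower receives 1878.
Deviating to k = 8.6 brings payment 2559 at cost 162 × 8.6 = 1393.2, netting 1165.8.
Gain from deviating: 1165.8 − 1878 = -712.20.
The gain is negative, so the high-risk type's incentive-compatibility constraint is satisfied.

-712.20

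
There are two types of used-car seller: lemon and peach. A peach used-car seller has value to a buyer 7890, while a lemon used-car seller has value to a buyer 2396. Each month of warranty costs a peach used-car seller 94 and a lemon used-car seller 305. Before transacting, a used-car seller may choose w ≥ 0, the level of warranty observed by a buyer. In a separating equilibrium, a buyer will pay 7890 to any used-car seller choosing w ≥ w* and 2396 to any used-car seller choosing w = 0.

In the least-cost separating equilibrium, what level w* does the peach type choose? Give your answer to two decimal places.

18.01

A lemon used-car seller choosing w = 0 receives 2396.
Imitating at w* instead would pay 7890 at cost 305·w*, netting 7890 − 305·w*.
Indifference: 2396 = 7890 − 305·w*, so w* = (7890 − 2396) / 305 ≈ 18.01.
This is the lemon type's binding incentive-compatibility constraint; any w ≥ 18.01 sustains separation on that side.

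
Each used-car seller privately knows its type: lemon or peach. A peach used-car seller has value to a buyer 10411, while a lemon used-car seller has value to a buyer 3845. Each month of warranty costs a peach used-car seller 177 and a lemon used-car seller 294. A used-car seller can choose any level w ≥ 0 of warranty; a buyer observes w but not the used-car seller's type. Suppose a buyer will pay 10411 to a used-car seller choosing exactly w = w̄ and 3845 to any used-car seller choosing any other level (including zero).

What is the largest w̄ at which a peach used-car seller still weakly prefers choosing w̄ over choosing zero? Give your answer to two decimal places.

37.10

Choosing w̄ yields the peach type 10411 − 177·w̄; choosing zero yields 3845.
The peach type is indifferent at 10411 − 177·w̄ = 3845, i.e. w̄ = (10411 − 3845) / 177 ≈ 37.10.
For any w̄ above 37.10 the peach type would rather pool at zero, so separation collapses.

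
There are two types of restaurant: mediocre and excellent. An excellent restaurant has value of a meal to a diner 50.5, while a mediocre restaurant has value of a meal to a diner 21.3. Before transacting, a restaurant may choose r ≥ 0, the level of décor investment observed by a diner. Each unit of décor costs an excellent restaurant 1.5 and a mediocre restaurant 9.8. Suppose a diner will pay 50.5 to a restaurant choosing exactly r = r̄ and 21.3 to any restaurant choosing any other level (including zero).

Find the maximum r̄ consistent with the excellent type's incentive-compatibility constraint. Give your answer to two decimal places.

19.47

Choosing r̄ yields the excellent type 50.5 − 1.5·r̄; choosing zero yields 21.3.
The excellent type is indifferent at 50.5 − 1.5·r̄ = 21.3, i.e. r̄ = (50.5 − 21.3) / 1.5 ≈ 19.47.
For any r̄ above 19.47 the excellent type would rather pool at zero, so separation collapses.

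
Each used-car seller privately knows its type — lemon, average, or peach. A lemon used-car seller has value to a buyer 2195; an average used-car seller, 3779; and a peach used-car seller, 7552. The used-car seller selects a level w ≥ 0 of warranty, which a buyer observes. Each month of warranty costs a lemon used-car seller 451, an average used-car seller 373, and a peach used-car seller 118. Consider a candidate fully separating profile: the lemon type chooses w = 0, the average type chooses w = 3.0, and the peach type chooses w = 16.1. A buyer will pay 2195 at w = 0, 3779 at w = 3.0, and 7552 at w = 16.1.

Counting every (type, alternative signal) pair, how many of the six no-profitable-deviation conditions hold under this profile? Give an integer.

5

Lemon (own payoff 2195): to w=3.0 gives 3779 − 451×3.0 = 2426 → profitable ✗; to w=16.1 gives 7552 − 451×16.1 = 290.9 → no gain ✓.
Average (own payoff 3779 − 373×3.0 = 2660): to w=0 gives 2195 → no gain ✓; to w=16.1 gives 7552 − 373×16.1 = 1546.7 → no gain ✓.
Peach (own payoff 7552 − 118×16.1 = 5652.2): to w=0 gives 2195 → no gain ✓; to w=3.0 gives 3779 − 118×3.0 = 3425 → no gain ✓.
5 of the 6 constraints hold; not an equilibrium.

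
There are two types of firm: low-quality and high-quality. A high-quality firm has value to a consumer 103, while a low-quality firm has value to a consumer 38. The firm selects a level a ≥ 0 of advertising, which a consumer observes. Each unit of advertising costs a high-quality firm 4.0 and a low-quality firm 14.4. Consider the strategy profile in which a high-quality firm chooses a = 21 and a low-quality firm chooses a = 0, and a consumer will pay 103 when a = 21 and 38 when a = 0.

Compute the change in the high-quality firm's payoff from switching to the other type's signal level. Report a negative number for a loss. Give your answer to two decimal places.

19.00

Playing a = 21 the high-quality firm receives 103 − 4.0 × 21 = 19.
Deviating to a = 0 yields 38 instead.
Gain from deviating: 38 − 19 = 19.00.
The gain is positive, so the high-quality type's incentive-compatibility constraint is violated — this profile is not a separating equilibrium.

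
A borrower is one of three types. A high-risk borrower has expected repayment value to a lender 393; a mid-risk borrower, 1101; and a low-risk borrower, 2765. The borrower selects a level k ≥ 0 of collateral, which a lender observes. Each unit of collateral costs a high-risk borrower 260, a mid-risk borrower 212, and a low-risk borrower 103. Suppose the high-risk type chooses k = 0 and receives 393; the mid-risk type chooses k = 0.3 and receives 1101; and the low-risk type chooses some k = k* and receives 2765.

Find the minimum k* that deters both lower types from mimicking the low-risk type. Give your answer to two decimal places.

9.12

High-risk type (on-path payoff 393) won't mimic when 393 ≥ 2765 − 260·k*, i.e. k* ≥ 9.12.
Mid-risk type (on-path payoff 1101 − 212×0.3 = 1037.4) won't mimic when 1037.4 ≥ 2765 − 212·k*, i.e. k* ≥ 8.15.
Both must hold, so k* = max(9.12, 8.15) = 9.12. The high-risk type's constraint binds.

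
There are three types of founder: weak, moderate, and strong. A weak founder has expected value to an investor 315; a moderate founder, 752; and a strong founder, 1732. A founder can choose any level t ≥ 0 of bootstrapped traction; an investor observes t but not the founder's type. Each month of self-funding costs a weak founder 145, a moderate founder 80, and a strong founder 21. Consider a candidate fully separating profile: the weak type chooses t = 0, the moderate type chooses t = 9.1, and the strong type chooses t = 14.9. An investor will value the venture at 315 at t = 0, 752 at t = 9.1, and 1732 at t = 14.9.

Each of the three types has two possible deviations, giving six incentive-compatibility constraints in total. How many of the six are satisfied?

4

Moderate (own payoff 752 − 80×9.1 = 24): to t=0 gives 315 → profitable ✗; to t=14.9 gives 1732 − 80×14.9 = 540 → profitable ✗.
Weak (own payoff 315): to t=9.1 gives 752 − 145×9.1 = -567.5 → no gain ✓; to t=14.9 gives 1732 − 145×14.9 = -428.5 → no gain ✓.
Strong (own payoff 1732 − 21×14.9 = 1419.1): to t=0 gives 315 → no gain ✓; to t=9.1 gives 752 − 21×9.1 = 560.9 → no gain ✓.
4 of the 6 constraints hold; not an equilibrium.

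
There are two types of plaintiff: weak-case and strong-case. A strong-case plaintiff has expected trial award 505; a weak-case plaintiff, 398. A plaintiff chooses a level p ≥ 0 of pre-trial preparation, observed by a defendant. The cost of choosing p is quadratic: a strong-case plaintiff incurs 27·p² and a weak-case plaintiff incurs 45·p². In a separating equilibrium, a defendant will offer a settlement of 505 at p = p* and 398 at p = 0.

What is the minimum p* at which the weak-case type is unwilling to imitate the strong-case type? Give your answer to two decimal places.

The weak-case type at p = 0 receives 398; imitating at p* yields 505 − 45·p*².
Indifference: 398 = 505 − 45·p*², so p*² = (505 − 398) / 45 ≈ 2.3778.
p* = √2.3778 ≈ 1.54.

1.54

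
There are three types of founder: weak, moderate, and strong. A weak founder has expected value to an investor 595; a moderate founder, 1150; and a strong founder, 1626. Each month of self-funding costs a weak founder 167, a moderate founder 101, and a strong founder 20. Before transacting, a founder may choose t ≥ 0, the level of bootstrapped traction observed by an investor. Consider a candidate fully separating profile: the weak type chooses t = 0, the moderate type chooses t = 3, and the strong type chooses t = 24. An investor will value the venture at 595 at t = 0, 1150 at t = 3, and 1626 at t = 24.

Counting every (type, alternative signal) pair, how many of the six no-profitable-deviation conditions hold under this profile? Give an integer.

Moderate (own payoff 1150 − 101×3 = 847): to t=0 gives 595 → no gain ✓; to t=24 gives 1626 − 101×24 = -798 → no gain ✓.
Strong (own payoff 1626 − 20×24 = 1146): to t=0 gives 595 → no gain ✓; to t=3 gives 1150 − 20×3 = 1090 → no gain ✓.
Weak (own payoff 595): to t=3 gives 1150 − 167×3 = 649 → profitable ✗; to t=24 gives 1626 − 167×24 = -2382 → no gain ✓.
5 of the 6 constraints hold; not an equilibrium.

5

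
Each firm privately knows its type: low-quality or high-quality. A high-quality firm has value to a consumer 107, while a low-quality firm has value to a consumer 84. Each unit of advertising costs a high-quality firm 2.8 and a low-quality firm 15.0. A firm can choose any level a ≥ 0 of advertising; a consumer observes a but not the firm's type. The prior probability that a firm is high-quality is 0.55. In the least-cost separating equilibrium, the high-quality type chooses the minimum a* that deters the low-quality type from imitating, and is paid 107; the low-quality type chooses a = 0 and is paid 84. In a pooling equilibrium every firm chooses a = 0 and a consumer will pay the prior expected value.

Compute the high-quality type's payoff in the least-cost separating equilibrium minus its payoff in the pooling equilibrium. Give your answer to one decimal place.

6.1

Least-cost separating signal: a* solves 84 = 107 − 15.0·a*, so a* = (107 − 84)/15.0 ≈ 1.5333.
High-quality type's separating payoff: 107 − 2.8 × a* = 107 − 2.8 × (107 − 84)/15.0 = 107 − 64.4/15.0 ≈ 102.707.
Pooling payoff: 0.55 × 107 + 0.45 × 84 = 96.65.
Difference: 102.707 − 96.65 = 6.057, i.e. 6.1 to one decimal place.
The high-quality type prefers to separate.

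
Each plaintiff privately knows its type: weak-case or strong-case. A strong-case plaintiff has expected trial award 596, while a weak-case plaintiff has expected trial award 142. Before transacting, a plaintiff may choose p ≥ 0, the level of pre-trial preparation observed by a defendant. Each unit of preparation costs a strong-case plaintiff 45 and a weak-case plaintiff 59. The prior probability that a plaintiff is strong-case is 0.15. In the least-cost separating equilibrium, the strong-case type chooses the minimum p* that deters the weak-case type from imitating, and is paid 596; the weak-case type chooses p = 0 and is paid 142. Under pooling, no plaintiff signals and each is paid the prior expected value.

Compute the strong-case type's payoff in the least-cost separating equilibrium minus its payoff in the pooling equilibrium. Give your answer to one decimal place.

Least-cost separating signal: p* solves 142 = 596 − 59·p*, so p* = (596 − 142)/59 ≈ 7.6949.
Strong-case type's separating payoff: 596 − 45 × p* = 596 − 45 × (596 − 142)/59 = 596 − 20430/59 ≈ 249.729.
Pooling payoff: 0.15 × 596 + 0.85 × 142 = 210.1.
Difference: 249.729 − 210.1 = 39.629, i.e. 39.6 to one decimal place.
The strong-case type prefers to separate.

39.6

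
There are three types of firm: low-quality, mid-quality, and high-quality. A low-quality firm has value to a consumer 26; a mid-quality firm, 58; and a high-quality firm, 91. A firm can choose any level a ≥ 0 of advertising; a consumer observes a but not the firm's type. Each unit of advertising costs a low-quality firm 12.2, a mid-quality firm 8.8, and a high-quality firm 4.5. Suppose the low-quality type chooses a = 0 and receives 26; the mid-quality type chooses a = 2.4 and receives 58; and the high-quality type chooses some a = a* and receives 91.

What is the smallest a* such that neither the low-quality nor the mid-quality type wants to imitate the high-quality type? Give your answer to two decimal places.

6.15

Mid-quality type (on-path payoff 58 − 8.8×2.4 = 36.88) won't mimic when 36.88 ≥ 91 − 8.8·a*, i.e. a* ≥ 6.15.
Low-quality type (on-path payoff 26) won't mimic when 26 ≥ 91 − 12.2·a*, i.e. a* ≥ 5.33.
Both must hold, so a* = max(5.33, 6.15) = 6.15. The mid-quality type's constraint binds.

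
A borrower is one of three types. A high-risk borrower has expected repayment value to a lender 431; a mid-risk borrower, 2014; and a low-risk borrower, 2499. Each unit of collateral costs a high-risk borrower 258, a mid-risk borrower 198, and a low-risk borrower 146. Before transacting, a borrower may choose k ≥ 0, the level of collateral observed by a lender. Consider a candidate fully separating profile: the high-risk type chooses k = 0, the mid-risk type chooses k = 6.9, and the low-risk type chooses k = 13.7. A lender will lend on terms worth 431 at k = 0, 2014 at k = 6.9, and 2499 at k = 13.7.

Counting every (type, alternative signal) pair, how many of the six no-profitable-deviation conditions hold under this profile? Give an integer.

Mid-risk (own payoff 2014 − 198×6.9 = 647.8): to k=0 gives 431 → no gain ✓; to k=13.7 gives 2499 − 198×13.7 = -213.6 → no gain ✓.
Low-risk (own payoff 2499 − 146×13.7 = 498.8): to k=0 gives 431 → no gain ✓; to k=6.9 gives 2014 − 146×6.9 = 1006.6 → profitable ✗.
High-risk (own payoff 431): to k=6.9 gives 2014 − 258×6.9 = 233.8 → no gain ✓; to k=13.7 gives 2499 − 258×13.7 = -1035.6 → no gain ✓.
5 of the 6 constraints hold; not an equilibrium.

5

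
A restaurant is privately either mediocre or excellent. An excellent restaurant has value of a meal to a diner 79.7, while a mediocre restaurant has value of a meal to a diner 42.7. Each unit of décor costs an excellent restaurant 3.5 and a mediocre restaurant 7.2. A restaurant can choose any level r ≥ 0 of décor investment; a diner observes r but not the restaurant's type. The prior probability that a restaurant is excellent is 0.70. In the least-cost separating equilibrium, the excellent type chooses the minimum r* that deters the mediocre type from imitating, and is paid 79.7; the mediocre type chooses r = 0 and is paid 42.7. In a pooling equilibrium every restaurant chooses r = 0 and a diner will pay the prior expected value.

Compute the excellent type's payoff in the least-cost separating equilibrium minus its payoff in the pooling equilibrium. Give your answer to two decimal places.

Least-cost separating signal: r* solves 42.7 = 79.7 − 7.2·r*, so r* = (79.7 − 42.7)/7.2 ≈ 5.1389.
Excellent type's separating payoff: 79.7 − 3.5 × r* = 79.7 − 3.5 × (79.7 − 42.7)/7.2 = 79.7 − 129.5/7.2 ≈ 61.7139.
Pooling payoff: 0.70 × 79.7 + 0.30 × 42.7 = 68.6.
Difference: 61.7139 − 68.6 = -6.8861, i.e. -6.89 to two decimal places.
The excellent type would prefer the pooling outcome.

-6.89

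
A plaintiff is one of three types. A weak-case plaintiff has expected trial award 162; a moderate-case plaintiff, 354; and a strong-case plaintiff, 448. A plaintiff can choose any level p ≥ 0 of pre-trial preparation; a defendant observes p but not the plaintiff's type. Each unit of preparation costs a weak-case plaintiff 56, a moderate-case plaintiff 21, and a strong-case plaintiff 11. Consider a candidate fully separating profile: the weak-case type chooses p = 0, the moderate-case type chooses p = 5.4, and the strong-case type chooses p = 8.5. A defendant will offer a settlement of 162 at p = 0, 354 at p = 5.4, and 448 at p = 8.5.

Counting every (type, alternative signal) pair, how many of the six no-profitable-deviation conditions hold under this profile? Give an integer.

5

Weak-case (own payoff 162): to p=5.4 gives 354 − 56×5.4 = 51.6 → no gain ✓; to p=8.5 gives 448 − 56×8.5 = -28 → no gain ✓.
Moderate-case (own payoff 354 − 21×5.4 = 240.6): to p=0 gives 162 → no gain ✓; to p=8.5 gives 448 − 21×8.5 = 269.5 → profitable ✗.
Strong-case (own payoff 448 − 11×8.5 = 354.5): to p=0 gives 162 → no gain ✓; to p=5.4 gives 354 − 11×5.4 = 294.6 → no gain ✓.
5 of the 6 constraints hold; not an equilibrium.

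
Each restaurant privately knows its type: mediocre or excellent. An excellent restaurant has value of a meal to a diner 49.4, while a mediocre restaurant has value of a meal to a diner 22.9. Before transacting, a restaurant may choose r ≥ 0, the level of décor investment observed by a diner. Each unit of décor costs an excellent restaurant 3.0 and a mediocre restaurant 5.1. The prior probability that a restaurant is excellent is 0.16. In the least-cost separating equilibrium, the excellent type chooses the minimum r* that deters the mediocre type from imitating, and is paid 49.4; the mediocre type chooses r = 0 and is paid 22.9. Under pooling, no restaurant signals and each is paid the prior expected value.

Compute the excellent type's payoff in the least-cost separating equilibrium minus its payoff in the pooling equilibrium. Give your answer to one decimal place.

6.7

Least-cost separating signal: r* solves 22.9 = 49.4 − 5.1·r*, so r* = (49.4 − 22.9)/5.1 ≈ 5.1961.
Excellent type's separating payoff: 49.4 − 3.0 × r* = 49.4 − 3.0 × (49.4 − 22.9)/5.1 = 49.4 − 79.5/5.1 ≈ 33.812.
Pooling payoff: 0.16 × 49.4 + 0.84 × 22.9 = 27.14.
Difference: 33.812 − 27.14 = 6.672, i.e. 6.7 to one decimal place.
The excellent type prefers to separate.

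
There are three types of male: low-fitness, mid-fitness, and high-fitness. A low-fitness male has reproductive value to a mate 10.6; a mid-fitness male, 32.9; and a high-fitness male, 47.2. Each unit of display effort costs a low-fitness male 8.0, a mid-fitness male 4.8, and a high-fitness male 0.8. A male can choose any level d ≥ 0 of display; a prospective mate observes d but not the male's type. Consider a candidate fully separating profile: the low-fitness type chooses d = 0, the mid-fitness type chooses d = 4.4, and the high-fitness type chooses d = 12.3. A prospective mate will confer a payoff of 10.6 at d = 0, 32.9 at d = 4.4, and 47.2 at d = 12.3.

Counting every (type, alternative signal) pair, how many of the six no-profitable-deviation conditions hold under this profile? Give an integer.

High-fitness (own payoff 47.2 − 0.8×12.3 = 37.36): to d=0 gives 10.6 → no gain ✓; to d=4.4 gives 32.9 − 0.8×4.4 = 29.38 → no gain ✓.
Low-fitness (own payoff 10.6): to d=4.4 gives 32.9 − 8.0×4.4 = -2.3 → no gain ✓; to d=12.3 gives 47.2 − 8.0×12.3 = -51.2 → no gain ✓.
Mid-fitness (own payoff 32.9 − 4.8×4.4 = 11.78): to d=0 gives 10.6 → no gain ✓; to d=12.3 gives 47.2 − 4.8×12.3 = -11.84 → no gain ✓.
6 of the 6 constraints hold; this profile is a separating equilibrium.

6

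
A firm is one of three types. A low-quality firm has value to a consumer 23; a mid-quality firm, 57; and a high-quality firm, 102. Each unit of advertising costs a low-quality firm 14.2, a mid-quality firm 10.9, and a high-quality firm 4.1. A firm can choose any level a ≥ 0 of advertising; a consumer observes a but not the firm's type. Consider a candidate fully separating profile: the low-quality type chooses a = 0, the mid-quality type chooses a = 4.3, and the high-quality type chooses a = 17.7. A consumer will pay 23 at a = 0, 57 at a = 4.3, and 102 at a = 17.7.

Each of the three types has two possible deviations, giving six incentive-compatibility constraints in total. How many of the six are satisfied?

Low-quality (own payoff 23): to a=4.3 gives 57 − 14.2×4.3 = -4.06 → no gain ✓; to a=17.7 gives 102 − 14.2×17.7 = -149.34 → no gain ✓.
High-quality (own payoff 102 − 4.1×17.7 = 29.43): to a=0 gives 23 → no gain ✓; to a=4.3 gives 57 − 4.1×4.3 = 39.37 → profitable ✗.
Mid-quality (own payoff 57 − 10.9×4.3 = 10.13): to a=0 gives 23 → profitable ✗; to a=17.7 gives 102 − 10.9×17.7 = -90.93 → no gain ✓.
4 of the 6 constraints hold; not an equilibrium.

4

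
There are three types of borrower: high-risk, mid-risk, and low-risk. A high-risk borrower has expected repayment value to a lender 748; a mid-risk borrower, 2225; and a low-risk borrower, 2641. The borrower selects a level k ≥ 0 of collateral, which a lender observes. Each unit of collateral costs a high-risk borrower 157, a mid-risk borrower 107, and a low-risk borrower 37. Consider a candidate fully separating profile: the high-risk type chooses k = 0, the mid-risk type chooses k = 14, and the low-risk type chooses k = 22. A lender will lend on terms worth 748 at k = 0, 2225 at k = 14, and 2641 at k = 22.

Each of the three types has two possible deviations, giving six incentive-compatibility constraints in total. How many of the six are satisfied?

5

High-risk (own payoff 748): to k=14 gives 2225 − 157×14 = 27 → no gain ✓; to k=22 gives 2641 − 157×22 = -813 → no gain ✓.
Low-risk (own payoff 2641 − 37×22 = 1827): to k=0 gives 748 → no gain ✓; to k=14 gives 2225 − 37×14 = 1707 → no gain ✓.
Mid-risk (own payoff 2225 − 107×14 = 727): to k=0 gives 748 → profitable ✗; to k=22 gives 2641 − 107×22 = 287 → no gain ✓.
5 of the 6 constraints hold; not an equilibrium.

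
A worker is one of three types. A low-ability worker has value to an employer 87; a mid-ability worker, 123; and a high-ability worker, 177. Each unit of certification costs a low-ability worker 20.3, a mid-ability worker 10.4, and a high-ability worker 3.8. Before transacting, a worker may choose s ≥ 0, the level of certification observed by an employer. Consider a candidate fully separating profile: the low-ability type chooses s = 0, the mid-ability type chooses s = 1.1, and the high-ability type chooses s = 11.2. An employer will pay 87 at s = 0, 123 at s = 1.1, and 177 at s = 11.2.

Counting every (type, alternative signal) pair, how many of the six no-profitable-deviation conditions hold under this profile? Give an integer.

Low-ability (own payoff 87): to s=1.1 gives 123 − 20.3×1.1 = 100.67 → profitable ✗; to s=11.2 gives 177 − 20.3×11.2 = -50.36 → no gain ✓.
High-ability (own payoff 177 − 3.8×11.2 = 134.44): to s=0 gives 87 → no gain ✓; to s=1.1 gives 123 − 3.8×1.1 = 118.82 → no gain ✓.
Mid-ability (own payoff 123 − 10.4×1.1 = 111.56): to s=0 gives 87 → no gain ✓; to s=11.2 gives 177 − 10.4×11.2 = 60.52 → no gain ✓.
5 of the 6 constraints hold; not an equilibrium.

5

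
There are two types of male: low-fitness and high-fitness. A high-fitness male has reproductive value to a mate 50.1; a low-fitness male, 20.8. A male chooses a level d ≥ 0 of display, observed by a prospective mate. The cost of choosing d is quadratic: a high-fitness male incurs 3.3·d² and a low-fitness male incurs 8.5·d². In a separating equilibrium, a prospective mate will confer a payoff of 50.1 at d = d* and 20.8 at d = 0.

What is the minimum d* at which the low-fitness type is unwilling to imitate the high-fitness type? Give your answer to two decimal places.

The low-fitness type at d = 0 receives 20.8; imitating at d* yields 50.1 − 8.5·d*².
Indifference: 20.8 = 50.1 − 8.5·d*², so d*² = (50.1 − 20.8) / 8.5 ≈ 3.4471.
d* = √3.4471 ≈ 1.86.

1.86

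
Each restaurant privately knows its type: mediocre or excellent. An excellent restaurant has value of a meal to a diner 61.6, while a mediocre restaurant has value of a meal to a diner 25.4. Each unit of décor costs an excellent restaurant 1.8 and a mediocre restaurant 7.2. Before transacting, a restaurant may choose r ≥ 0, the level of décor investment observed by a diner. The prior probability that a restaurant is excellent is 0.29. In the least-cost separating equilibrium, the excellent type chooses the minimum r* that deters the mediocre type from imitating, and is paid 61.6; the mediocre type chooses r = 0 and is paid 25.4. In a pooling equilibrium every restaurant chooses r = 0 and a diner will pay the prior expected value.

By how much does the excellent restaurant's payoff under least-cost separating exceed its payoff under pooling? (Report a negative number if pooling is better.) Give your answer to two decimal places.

Least-cost separating signal: r* solves 25.4 = 61.6 − 7.2·r*, so r* = (61.6 − 25.4)/7.2 ≈ 5.0278.
Excellent type's separating payoff: 61.6 − 1.8 × r* = 61.6 − 1.8 × (61.6 − 25.4)/7.2 = 61.6 − 65.16/7.2 = 52.55.
Pooling payoff: 0.29 × 61.6 + 0.71 × 25.4 = 35.898.
Difference: 52.55 − 35.898 = 16.652, i.e. 16.65 to two decimal places.
The excellent type prefers to separate.

16.65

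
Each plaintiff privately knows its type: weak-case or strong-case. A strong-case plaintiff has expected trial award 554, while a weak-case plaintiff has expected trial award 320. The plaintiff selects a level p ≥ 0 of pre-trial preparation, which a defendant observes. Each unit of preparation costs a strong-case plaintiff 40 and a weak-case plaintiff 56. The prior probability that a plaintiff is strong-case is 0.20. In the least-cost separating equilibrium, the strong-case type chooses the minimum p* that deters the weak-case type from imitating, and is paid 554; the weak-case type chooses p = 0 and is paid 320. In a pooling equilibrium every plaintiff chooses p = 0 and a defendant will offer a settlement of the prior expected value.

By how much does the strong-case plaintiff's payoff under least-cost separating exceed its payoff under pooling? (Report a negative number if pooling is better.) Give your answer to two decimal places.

Least-cost separating signal: p* solves 320 = 554 − 56·p*, so p* = (554 − 320)/56 ≈ 4.1786.
Strong-case type's separating payoff: 554 − 40 × p* = 554 − 40 × (554 − 320)/56 = 554 − 9360/56 ≈ 386.8571.
Pooling payoff: 0.20 × 554 + 0.80 × 320 = 366.8.
Difference: 386.8571 − 366.8 = 20.0571, i.e. 20.06 to two decimal places.
The strong-case type prefers to separate.

20.06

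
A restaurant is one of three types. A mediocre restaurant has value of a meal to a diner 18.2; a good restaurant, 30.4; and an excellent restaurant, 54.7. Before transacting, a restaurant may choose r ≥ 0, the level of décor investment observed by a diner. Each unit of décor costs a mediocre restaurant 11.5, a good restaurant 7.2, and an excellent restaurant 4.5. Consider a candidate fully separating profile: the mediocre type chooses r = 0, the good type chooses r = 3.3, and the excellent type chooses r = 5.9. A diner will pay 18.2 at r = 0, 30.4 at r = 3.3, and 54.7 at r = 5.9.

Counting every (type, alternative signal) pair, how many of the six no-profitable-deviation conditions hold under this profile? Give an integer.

4

Mediocre (own payoff 18.2): to r=3.3 gives 30.4 − 11.5×3.3 = -7.55 → no gain ✓; to r=5.9 gives 54.7 − 11.5×5.9 = -13.15 → no gain ✓.
Excellent (own payoff 54.7 − 4.5×5.9 = 28.15): to r=0 gives 18.2 → no gain ✓; to r=3.3 gives 30.4 − 4.5×3.3 = 15.55 → no gain ✓.
Good (own payoff 30.4 − 7.2×3.3 = 6.64): to r=0 gives 18.2 → profitable ✗; to r=5.9 gives 54.7 − 7.2×5.9 = 12.22 → profitable ✗.
4 of the 6 constraints hold; not an equilibrium.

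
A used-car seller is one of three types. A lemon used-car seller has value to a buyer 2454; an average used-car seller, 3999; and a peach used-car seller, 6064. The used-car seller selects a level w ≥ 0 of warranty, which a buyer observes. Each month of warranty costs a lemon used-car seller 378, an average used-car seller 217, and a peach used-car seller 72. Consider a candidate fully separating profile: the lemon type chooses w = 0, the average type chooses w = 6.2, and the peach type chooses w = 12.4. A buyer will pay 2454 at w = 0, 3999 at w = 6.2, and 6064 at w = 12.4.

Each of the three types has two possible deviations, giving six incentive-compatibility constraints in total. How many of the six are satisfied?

5

Lemon (own payoff 2454): to w=6.2 gives 3999 − 378×6.2 = 1655.4 → no gain ✓; to w=12.4 gives 6064 − 378×12.4 = 1376.8 → no gain ✓.
Average (own payoff 3999 − 217×6.2 = 2653.6): to w=0 gives 2454 → no gain ✓; to w=12.4 gives 6064 − 217×12.4 = 3373.2 → profitable ✗.
Peach (own payoff 6064 − 72×12.4 = 5171.2): to w=0 gives 2454 → no gain ✓; to w=6.2 gives 3999 − 72×6.2 = 3552.6 → no gain ✓.
5 of the 6 constraints hold; not an equilibrium.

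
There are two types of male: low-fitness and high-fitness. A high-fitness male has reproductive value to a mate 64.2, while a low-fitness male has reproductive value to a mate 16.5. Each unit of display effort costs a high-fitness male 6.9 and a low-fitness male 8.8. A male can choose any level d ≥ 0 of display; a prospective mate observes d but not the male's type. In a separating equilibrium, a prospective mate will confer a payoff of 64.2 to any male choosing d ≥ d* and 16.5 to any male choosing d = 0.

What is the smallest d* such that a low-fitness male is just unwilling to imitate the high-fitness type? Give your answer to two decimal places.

A low-fitness male choosing d = 0 receives 16.5.
Imitating at d* instead would pay 64.2 at cost 8.8·d*, netting 64.2 − 8.8·d*.
Indifference: 16.5 = 64.2 − 8.8·d*, so d* = (64.2 − 16.5) / 8.8 ≈ 5.42.
At d* the low-fitness type's incentive constraint just binds; the high-fitness type strictly prefers d* since its per-unit cost is lower.

5.42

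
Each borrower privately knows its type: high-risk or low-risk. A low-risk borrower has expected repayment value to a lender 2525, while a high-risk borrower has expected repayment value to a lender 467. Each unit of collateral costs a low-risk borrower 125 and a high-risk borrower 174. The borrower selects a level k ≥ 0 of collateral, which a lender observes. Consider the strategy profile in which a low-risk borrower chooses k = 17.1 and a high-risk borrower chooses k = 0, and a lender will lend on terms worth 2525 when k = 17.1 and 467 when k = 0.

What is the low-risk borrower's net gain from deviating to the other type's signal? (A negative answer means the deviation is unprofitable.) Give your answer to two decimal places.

Playing k = 17.1 the low-risk borrower receives 2525 − 125 × 17.1 = 387.5.
Deviating to k = 0 yields 467 instead.
Gain from deviating: 467 − 387.5 = 79.50.
The gain is positive, so the low-risk type's incentive-compatibility constraint is violated — this profile is not a separating equilibrium.

79.50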